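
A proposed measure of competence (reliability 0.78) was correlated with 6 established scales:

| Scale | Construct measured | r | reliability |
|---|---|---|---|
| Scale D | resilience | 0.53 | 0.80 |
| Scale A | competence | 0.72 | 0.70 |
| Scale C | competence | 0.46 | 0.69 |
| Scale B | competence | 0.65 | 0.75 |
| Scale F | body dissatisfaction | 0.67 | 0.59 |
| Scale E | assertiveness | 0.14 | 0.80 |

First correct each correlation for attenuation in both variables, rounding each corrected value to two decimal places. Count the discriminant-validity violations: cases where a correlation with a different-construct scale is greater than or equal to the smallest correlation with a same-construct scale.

Disattenuated r (r / √(r_scale · r_new)):
  Scale D (disc): 0.53 / √(0.80·0.78) = 0.67
  Scale A (conv): 0.72 / √(0.70·0.78) = 0.97
  Scale C (conv): 0.46 / √(0.69·0.78) = 0.63
  Scale B (conv): 0.65 / √(0.75·0.78) = 0.85
  Scale F (disc): 0.67 / √(0.59·0.78) = 0.99
  Scale E (disc): 0.14 / √(0.80·0.78) = 0.18
Smallest convergent = 0.63. Discriminant values: 0.67, 0.99, 0.18; count ≥ 0.63 → 2.

2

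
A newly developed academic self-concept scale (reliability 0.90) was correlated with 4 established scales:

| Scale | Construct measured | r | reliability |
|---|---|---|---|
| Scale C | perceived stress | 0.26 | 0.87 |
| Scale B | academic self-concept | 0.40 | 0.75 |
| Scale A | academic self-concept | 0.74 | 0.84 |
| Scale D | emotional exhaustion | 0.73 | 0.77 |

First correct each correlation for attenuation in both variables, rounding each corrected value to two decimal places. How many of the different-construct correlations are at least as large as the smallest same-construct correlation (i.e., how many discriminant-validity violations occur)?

Disattenuated r (r / √(r_scale · r_new)):
  Scale C (disc): 0.26 / √(0.87·0.90) = 0.29
  Scale B (conv): 0.40 / √(0.75·0.90) = 0.49
  Scale A (conv): 0.74 / √(0.84·0.90) = 0.85
  Scale D (disc): 0.73 / √(0.77·0.90) = 0.88
Smallest convergent = 0.49. Discriminant values: 0.29, 0.88; count ≥ 0.49 → 1.

1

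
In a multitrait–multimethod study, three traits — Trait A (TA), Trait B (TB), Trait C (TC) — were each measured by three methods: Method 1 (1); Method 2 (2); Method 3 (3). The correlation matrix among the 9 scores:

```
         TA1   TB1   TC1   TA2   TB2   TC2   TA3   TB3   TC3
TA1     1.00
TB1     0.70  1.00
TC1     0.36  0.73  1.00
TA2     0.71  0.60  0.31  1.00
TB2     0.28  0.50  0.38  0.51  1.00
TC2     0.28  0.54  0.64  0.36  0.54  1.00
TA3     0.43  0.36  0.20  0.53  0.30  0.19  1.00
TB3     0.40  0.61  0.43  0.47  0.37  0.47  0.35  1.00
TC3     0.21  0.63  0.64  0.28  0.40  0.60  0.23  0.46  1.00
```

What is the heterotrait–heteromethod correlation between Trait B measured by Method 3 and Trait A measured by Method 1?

Different traits and methods: r(TB3, TA1) = 0.40.

0.40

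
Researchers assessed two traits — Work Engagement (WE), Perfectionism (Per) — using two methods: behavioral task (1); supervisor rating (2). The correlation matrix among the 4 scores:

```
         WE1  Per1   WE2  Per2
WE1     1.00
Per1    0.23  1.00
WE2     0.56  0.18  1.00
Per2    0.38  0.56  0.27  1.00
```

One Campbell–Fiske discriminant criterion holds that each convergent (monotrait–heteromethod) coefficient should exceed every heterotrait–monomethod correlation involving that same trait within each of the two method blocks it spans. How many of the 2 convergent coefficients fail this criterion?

Each convergent coefficient versus the relevant comparison correlations:
WE (methods 1·2): 0.56 vs {0.23, 0.27} → pass.
Per (methods 1·2): 0.56 vs {0.23, 0.27} → pass.
0 of 2 fail.

0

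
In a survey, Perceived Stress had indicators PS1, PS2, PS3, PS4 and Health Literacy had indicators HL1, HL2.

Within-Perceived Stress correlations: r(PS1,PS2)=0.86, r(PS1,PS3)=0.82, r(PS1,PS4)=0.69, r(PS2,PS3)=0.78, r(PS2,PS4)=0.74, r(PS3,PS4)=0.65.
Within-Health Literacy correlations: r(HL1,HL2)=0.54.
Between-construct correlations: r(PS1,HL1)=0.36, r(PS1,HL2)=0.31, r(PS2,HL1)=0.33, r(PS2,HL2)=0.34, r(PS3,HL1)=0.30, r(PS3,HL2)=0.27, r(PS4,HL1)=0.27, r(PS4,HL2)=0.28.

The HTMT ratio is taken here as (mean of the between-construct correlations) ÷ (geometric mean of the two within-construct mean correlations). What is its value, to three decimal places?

Mean heterotrait r = 2.46/8 = 0.3075.
Mean within-PS = 4.54/6 = 0.7567; mean within-HL = 0.54/1 = 0.5400.
Geometric mean = √(0.7567 × 0.5400) = 0.6392.
HTMT = 0.3075 / 0.6392 = 0.481.

0.481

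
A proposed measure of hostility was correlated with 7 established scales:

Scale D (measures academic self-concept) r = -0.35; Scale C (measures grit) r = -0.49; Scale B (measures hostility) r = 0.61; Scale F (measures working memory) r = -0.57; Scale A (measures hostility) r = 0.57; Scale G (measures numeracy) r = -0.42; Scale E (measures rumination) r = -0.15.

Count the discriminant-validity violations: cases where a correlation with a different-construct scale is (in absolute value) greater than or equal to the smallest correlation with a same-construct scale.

1

Convergent (same construct = hostility): Scale B, Scale A.
Smallest convergent = 0.57. Discriminant |r|: 0.35, 0.49, 0.57, 0.42, 0.15; count ≥ 0.57 → 1.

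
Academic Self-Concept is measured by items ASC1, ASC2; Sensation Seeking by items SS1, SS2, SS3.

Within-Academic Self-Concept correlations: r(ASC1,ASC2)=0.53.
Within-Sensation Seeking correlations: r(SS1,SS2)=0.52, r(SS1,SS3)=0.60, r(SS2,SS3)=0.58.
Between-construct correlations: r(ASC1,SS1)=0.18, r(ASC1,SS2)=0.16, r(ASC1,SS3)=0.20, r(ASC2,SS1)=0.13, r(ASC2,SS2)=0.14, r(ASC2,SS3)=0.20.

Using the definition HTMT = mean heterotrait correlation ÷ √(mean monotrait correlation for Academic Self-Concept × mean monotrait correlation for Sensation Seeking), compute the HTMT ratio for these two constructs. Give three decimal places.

Mean heterotrait r = 1.01/6 = 0.1683.
Mean within-ASC = 0.53/1 = 0.5300; mean within-SS = 1.70/3 = 0.5667.
Geometric mean = √(0.5300 × 0.5667) = 0.5480.
HTMT = 0.1683 / 0.5480 = 0.307.

0.307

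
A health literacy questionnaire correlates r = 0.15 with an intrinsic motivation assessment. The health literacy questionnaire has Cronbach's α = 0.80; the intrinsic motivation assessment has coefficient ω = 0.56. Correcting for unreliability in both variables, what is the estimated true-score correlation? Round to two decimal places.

r_true = r_obs / √(r_xx · r_yy) = 0.15 / √(0.80 × 0.56) = 0.15 / √0.4480 = 0.15 / 0.6693 ≈ 0.22.

0.22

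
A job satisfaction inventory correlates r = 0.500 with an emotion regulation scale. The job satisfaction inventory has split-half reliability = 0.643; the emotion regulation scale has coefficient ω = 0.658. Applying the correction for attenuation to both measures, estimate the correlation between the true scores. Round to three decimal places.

0.769

r_true = r_obs / √(r_xx · r_yy) = 0.500 / √(0.643 × 0.658) = 0.500 / √0.423094 = 0.500 / 0.6505 ≈ 0.769.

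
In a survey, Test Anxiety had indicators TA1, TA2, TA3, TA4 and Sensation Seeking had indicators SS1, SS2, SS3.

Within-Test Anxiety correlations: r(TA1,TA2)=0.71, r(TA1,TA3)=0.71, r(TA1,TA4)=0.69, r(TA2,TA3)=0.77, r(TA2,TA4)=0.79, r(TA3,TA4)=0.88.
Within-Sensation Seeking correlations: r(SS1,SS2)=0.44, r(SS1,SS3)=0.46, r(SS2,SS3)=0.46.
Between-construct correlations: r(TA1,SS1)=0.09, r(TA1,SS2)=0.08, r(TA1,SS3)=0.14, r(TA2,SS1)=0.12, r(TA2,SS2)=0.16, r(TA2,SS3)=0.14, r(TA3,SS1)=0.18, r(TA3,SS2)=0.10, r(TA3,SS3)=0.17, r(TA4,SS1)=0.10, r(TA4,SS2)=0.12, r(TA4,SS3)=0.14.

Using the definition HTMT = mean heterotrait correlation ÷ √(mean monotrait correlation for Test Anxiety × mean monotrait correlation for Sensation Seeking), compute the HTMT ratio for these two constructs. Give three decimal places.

Between-construct mean = 1.54/12 = 0.1283.
Mean within-TA = 4.55/6 = 0.7583; mean within-SS = 1.36/3 = 0.4533.
Geometric mean = √(0.7583 × 0.4533) = 0.5863.
HTMT = 0.1283 / 0.5863 = 0.219.

0.219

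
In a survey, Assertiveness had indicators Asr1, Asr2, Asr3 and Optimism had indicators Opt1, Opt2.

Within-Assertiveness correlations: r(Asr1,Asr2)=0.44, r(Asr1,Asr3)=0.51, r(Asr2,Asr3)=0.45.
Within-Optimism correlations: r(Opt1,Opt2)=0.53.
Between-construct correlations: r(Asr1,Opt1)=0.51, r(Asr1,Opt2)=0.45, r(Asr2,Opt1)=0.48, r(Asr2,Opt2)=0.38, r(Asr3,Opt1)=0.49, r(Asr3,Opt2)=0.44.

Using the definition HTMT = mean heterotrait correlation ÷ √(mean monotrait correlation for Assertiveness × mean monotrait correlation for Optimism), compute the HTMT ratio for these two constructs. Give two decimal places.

Between-construct mean = 2.75/6 = 0.4583.
Mean within-Asr = 1.40/3 = 0.4667; mean within-Opt = 0.53/1 = 0.5300.
Geometric mean = √(0.4667 × 0.5300) = 0.4973.
HTMT = 0.4583 / 0.4973 = 0.92.

0.92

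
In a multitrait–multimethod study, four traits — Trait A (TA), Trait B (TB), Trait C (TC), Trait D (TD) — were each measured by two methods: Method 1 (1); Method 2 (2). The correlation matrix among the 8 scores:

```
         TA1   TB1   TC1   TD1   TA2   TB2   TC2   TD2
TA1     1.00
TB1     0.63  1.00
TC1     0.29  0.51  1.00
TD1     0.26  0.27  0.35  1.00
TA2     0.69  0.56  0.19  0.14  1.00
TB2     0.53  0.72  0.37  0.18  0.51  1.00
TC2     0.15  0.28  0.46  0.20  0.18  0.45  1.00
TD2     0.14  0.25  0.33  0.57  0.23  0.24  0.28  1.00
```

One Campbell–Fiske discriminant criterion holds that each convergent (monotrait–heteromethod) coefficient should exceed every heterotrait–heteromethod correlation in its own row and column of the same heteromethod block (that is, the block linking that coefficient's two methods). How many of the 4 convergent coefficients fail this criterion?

Convergent coefficients and their comparison sets:
TA (methods 1·2): 0.69 vs {0.53, 0.56, 0.15, 0.19, 0.14, 0.14} → pass.
TB (methods 1·2): 0.72 vs {0.56, 0.53, 0.28, 0.37, 0.25, 0.18} → pass.
TC (methods 1·2): 0.46 vs {0.19, 0.15, 0.37, 0.28, 0.33, 0.20} → pass.
TD (methods 1·2): 0.57 vs {0.14, 0.14, 0.18, 0.25, 0.20, 0.33} → pass.
0 of 4 fail.

0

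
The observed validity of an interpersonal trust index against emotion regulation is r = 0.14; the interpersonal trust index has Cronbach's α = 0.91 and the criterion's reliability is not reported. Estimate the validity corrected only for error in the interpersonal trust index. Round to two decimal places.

0.15

Single correction: r_c = r_obs / √r_xx = 0.14 / √0.91 = 0.14 / 0.9539 ≈ 0.15.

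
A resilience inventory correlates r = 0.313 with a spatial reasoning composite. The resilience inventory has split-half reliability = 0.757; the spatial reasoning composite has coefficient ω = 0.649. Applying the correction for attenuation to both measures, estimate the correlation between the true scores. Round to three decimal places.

r_true = r_obs / √(r_xx · r_yy) = 0.313 / √(0.757 × 0.649) = 0.313 / √0.491293 = 0.313 / 0.7009 ≈ 0.447.

0.447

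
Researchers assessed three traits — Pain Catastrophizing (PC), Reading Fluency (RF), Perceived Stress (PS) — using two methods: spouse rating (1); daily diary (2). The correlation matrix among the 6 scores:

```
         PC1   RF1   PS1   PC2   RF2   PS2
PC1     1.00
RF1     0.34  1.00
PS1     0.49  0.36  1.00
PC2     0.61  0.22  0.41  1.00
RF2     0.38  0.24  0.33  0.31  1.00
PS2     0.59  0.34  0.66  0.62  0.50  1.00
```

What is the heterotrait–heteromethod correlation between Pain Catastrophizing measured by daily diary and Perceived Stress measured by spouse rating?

Different traits and methods: r(PC2, PS1) = 0.41.

0.41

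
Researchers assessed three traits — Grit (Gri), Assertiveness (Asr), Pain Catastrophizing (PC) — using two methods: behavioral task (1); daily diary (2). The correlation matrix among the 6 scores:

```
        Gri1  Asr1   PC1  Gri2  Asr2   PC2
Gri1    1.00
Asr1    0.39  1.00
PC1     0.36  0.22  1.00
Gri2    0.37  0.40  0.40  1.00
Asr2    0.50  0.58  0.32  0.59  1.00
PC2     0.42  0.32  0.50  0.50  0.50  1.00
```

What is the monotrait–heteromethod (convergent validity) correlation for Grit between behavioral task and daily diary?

Same trait (Gri), different methods: r(Gri1, Gri2) = 0.37.

0.37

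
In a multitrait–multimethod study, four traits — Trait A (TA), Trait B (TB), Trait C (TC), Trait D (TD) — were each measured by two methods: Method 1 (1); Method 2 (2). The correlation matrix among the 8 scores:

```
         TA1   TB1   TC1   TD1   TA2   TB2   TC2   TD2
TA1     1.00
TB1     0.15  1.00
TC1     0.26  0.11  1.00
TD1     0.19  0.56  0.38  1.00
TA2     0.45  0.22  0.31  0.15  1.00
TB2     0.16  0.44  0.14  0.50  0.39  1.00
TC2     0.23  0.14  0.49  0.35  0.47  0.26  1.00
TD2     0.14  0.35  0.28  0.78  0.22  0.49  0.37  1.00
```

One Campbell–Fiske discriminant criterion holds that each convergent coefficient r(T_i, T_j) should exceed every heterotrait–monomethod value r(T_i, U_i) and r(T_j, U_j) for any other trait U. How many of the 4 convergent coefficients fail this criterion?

Each convergent coefficient versus the relevant comparison correlations:
TA (methods 1·2): 0.45 vs {0.15, 0.39, 0.26, 0.47, 0.19, 0.22} → fail.
TB (methods 1·2): 0.44 vs {0.15, 0.39, 0.11, 0.26, 0.56, 0.49} → fail.
TC (methods 1·2): 0.49 vs {0.26, 0.47, 0.11, 0.26, 0.38, 0.37} → pass.
TD (methods 1·2): 0.78 vs {0.19, 0.22, 0.56, 0.49, 0.38, 0.37} → pass.
2 of 4 fail.

2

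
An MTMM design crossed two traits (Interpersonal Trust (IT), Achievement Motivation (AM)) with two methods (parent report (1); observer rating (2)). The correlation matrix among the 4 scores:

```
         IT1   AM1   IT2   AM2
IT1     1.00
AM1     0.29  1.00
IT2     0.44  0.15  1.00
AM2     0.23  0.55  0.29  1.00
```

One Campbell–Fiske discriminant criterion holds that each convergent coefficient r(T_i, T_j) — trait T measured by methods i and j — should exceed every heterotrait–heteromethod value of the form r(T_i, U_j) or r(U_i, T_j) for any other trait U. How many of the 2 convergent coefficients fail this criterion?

Convergent coefficients and their comparison sets:
IT (methods 1·2): 0.44 vs {0.23, 0.15} → pass.
AM (methods 1·2): 0.55 vs {0.15, 0.23} → pass.
0 of 2 fail.

0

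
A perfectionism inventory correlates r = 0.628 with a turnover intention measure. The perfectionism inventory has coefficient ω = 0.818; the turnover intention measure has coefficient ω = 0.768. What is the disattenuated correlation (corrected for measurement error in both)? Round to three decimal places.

r_true = r_obs / √(r_xx · r_yy) = 0.628 / √(0.818 × 0.768) = 0.628 / √0.628224 = 0.628 / 0.7926 ≈ 0.792.

0.792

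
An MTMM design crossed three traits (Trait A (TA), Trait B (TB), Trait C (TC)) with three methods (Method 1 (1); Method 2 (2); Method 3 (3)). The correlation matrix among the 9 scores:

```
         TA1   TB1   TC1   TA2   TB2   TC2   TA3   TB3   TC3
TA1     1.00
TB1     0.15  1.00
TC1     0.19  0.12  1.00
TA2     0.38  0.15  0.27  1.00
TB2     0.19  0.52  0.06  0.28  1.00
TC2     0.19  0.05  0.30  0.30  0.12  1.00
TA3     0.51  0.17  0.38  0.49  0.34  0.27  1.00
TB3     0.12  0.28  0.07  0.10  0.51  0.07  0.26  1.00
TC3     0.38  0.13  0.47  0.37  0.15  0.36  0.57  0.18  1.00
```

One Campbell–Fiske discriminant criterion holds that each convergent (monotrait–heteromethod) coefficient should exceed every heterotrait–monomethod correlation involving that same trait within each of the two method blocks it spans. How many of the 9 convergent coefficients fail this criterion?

Checking each validity diagonal entry against its comparison values:
TA (methods 1·2): 0.38 vs {0.15, 0.28, 0.19, 0.30} → pass.
TA (methods 1·3): 0.51 vs {0.15, 0.26, 0.19, 0.57} → fail.
TA (methods 2·3): 0.49 vs {0.28, 0.26, 0.30, 0.57} → fail.
TB (methods 1·2): 0.52 vs {0.15, 0.28, 0.12, 0.12} → pass.
TB (methods 1·3): 0.28 vs {0.15, 0.26, 0.12, 0.18} → pass.
TB (methods 2·3): 0.51 vs {0.28, 0.26, 0.12, 0.18} → pass.
TC (methods 1·2): 0.30 vs {0.19, 0.30, 0.12, 0.12} → fail.
TC (methods 1·3): 0.47 vs {0.19, 0.57, 0.12, 0.18} → fail.
TC (methods 2·3): 0.36 vs {0.30, 0.57, 0.12, 0.18} → fail.
5 of 9 fail.

5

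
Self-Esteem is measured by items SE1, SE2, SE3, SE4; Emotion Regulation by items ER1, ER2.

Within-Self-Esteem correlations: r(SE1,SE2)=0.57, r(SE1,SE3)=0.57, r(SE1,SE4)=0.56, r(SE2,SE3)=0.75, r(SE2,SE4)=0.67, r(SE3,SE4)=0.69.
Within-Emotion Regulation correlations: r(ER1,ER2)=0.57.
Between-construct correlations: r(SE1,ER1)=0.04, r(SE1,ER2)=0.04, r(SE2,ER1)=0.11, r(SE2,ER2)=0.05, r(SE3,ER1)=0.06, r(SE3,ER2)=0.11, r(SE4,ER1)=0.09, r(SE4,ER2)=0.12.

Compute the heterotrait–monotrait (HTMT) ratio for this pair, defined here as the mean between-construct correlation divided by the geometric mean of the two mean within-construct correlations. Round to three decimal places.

Mean between = 0.62/8 = 0.0775.
Mean within-SE = 3.81/6 = 0.6350; mean within-ER = 0.57/1 = 0.5700.
Geometric mean = √(0.6350 × 0.5700) = 0.6016.
HTMT = 0.0775 / 0.6016 = 0.129.

0.129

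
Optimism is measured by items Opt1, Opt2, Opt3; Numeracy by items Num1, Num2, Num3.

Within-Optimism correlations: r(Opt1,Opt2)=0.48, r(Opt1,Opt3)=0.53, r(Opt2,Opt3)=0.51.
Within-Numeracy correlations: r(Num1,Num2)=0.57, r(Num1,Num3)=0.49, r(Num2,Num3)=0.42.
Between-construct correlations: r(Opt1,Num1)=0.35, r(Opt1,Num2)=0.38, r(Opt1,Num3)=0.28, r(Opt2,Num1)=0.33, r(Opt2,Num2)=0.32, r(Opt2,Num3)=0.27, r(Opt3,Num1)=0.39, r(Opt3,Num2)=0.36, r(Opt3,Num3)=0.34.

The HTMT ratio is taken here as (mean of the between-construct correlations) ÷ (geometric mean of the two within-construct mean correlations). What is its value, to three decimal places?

Between-construct mean = 3.02/9 = 0.3356.
Mean within-Opt = 1.52/3 = 0.5067; mean within-Num = 1.48/3 = 0.4933.
Geometric mean = √(0.5067 × 0.4933) = 0.5000.
HTMT = 0.3356 / 0.5000 = 0.671.

0.671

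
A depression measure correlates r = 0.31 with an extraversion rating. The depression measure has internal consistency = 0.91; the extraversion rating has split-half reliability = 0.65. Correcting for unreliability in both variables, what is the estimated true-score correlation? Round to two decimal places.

r_true = r_obs / √(r_xx · r_yy) = 0.31 / √(0.91 × 0.65) = 0.31 / √0.5915 = 0.31 / 0.7691 ≈ 0.40.

0.40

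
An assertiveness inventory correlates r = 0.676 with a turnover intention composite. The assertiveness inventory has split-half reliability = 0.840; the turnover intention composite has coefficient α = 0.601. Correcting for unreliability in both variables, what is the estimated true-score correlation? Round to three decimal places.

r_true = r_obs / √(r_xx · r_yy) = 0.676 / √(0.840 × 0.601) = 0.676 / √0.504840 = 0.676 / 0.7105 ≈ 0.951.

0.951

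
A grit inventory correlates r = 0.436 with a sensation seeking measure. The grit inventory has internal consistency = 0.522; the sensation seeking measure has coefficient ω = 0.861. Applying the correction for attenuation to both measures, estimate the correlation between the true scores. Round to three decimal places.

0.650

r_true = r_obs / √(r_xx · r_yy) = 0.436 / √(0.522 × 0.861) = 0.436 / √0.449442 = 0.436 / 0.6704 ≈ 0.650.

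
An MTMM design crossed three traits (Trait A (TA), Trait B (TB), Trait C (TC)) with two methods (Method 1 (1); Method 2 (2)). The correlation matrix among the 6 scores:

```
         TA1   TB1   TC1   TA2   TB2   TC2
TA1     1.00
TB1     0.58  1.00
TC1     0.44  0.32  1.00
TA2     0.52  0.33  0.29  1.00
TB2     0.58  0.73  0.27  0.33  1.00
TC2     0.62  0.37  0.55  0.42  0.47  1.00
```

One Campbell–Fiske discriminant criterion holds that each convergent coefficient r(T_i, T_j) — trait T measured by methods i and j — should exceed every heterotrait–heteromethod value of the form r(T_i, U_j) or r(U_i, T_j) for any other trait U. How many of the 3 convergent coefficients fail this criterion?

Each convergent coefficient versus the relevant comparison correlations:
TA (methods 1·2): 0.52 vs {0.58, 0.33, 0.62, 0.29} → fail.
TB (methods 1·2): 0.73 vs {0.33, 0.58, 0.37, 0.27} → pass.
TC (methods 1·2): 0.55 vs {0.29, 0.62, 0.27, 0.37} → fail.
2 of 3 fail.

2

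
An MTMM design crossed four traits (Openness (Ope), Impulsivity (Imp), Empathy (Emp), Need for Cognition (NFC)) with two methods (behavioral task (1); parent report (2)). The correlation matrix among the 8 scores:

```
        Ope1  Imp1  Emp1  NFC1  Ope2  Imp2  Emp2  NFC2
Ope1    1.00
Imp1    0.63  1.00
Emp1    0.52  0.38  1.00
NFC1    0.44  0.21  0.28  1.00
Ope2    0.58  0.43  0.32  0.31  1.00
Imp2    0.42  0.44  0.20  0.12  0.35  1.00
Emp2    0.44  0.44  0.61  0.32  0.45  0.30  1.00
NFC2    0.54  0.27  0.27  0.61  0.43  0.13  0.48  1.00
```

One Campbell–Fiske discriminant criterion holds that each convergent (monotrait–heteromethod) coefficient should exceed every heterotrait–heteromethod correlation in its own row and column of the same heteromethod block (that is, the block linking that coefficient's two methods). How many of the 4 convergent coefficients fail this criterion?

1

Each convergent coefficient versus the relevant comparison correlations:
Ope (methods 1·2): 0.58 vs {0.42, 0.43, 0.44, 0.32, 0.54, 0.31} → pass.
Imp (methods 1·2): 0.44 vs {0.43, 0.42, 0.44, 0.20, 0.27, 0.12} → fail.
Emp (methods 1·2): 0.61 vs {0.32, 0.44, 0.20, 0.44, 0.27, 0.32} → pass.
NFC (methods 1·2): 0.61 vs {0.31, 0.54, 0.12, 0.27, 0.32, 0.27} → pass.
1 of 4 fail.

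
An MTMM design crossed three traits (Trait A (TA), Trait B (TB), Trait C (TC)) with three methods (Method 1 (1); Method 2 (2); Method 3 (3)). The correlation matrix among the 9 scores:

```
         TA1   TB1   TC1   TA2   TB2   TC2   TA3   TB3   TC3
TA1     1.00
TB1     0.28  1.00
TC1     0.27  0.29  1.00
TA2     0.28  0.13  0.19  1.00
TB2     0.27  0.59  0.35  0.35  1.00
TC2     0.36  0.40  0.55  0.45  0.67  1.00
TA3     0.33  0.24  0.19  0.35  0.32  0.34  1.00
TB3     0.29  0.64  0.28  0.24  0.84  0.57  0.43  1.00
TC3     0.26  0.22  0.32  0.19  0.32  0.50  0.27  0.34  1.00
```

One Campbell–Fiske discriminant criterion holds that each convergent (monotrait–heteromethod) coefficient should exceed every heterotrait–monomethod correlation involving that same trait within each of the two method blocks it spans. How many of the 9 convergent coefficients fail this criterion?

7

Each convergent coefficient versus the relevant comparison correlations:
TA (methods 1·2): 0.28 vs {0.28, 0.35, 0.27, 0.45} → fail.
TA (methods 1·3): 0.33 vs {0.28, 0.43, 0.27, 0.27} → fail.
TA (methods 2·3): 0.35 vs {0.35, 0.43, 0.45, 0.27} → fail.
TB (methods 1·2): 0.59 vs {0.28, 0.35, 0.29, 0.67} → fail.
TB (methods 1·3): 0.64 vs {0.28, 0.43, 0.29, 0.34} → pass.
TB (methods 2·3): 0.84 vs {0.35, 0.43, 0.67, 0.34} → pass.
TC (methods 1·2): 0.55 vs {0.27, 0.45, 0.29, 0.67} → fail.
TC (methods 1·3): 0.32 vs {0.27, 0.27, 0.29, 0.34} → fail.
TC (methods 2·3): 0.50 vs {0.45, 0.27, 0.67, 0.34} → fail.
7 of 9 fail.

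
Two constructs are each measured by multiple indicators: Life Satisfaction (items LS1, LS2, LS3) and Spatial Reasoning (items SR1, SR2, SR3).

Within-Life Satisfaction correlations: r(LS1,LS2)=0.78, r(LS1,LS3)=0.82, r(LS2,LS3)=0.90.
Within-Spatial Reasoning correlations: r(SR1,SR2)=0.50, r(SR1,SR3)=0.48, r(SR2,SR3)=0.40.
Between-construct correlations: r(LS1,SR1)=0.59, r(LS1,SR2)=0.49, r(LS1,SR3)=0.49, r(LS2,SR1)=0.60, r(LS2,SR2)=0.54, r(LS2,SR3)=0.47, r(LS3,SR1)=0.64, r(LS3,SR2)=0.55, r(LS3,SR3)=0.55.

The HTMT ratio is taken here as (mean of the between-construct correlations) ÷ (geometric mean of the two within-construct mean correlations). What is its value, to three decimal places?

Mean between = 4.92/9 = 0.5467.
Mean within-LS = 2.50/3 = 0.8333; mean within-SR = 1.38/3 = 0.4600.
Geometric mean = √(0.8333 × 0.4600) = 0.6191.
HTMT = 0.5467 / 0.6191 = 0.883.

0.883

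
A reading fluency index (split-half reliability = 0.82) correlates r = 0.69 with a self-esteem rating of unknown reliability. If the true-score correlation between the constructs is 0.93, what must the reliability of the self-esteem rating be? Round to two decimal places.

0.67

r_true = r_obs / √(r_xx · r_yy) ⇒ 0.93 = 0.69 / √(0.82 · r_yy).
√(0.82 · r_yy) = 0.69 / 0.93 = 0.7419; 0.82 · r_yy = 0.5504; r_yy = 0.5504 / 0.82 ≈ 0.67.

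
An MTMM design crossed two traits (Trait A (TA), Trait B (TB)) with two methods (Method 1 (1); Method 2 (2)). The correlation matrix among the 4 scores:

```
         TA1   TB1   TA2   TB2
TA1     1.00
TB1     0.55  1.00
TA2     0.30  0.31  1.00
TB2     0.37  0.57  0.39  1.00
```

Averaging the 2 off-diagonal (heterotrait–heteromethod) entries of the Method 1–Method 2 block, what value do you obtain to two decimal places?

0.34

HTHM values (method 1 × method 2): 0.37, 0.31; mean = 0.68/2 = 0.34.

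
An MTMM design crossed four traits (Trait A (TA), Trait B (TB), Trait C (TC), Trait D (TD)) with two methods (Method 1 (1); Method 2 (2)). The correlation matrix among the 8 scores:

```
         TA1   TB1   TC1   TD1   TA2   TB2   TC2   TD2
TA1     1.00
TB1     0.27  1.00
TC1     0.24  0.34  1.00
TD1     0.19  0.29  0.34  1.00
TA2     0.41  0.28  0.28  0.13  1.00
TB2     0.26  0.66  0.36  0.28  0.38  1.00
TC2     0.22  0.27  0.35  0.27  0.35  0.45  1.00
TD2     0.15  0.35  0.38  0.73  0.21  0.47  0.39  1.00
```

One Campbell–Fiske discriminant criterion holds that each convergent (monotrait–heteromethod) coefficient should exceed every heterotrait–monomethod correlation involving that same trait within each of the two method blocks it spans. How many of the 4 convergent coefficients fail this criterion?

Convergent coefficients and their comparison sets:
TA (methods 1·2): 0.41 vs {0.27, 0.38, 0.24, 0.35, 0.19, 0.21} → pass.
TB (methods 1·2): 0.66 vs {0.27, 0.38, 0.34, 0.45, 0.29, 0.47} → pass.
TC (methods 1·2): 0.35 vs {0.24, 0.35, 0.34, 0.45, 0.34, 0.39} → fail.
TD (methods 1·2): 0.73 vs {0.19, 0.21, 0.29, 0.47, 0.34, 0.39} → pass.
1 of 4 fail.

1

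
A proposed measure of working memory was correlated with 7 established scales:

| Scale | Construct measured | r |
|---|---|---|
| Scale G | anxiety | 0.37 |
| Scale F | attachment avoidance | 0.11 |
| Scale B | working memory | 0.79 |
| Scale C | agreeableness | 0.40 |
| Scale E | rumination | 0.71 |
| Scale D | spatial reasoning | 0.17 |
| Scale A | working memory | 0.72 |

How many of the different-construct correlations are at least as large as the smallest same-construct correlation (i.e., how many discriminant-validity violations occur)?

0

Convergent (same construct = working memory): Scale B, Scale A.
Smallest convergent = 0.72. Discriminant values: 0.37, 0.11, 0.40, 0.71, 0.17; count ≥ 0.72 → 0.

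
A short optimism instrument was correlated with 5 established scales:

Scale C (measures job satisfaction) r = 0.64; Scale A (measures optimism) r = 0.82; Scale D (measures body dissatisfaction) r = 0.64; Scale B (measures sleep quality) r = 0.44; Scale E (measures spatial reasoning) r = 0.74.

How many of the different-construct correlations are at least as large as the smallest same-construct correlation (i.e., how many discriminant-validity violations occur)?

0

Convergent (same construct = optimism): Scale A.
Smallest convergent = 0.82. Discriminant values: 0.64, 0.64, 0.44, 0.74; count ≥ 0.82 → 0.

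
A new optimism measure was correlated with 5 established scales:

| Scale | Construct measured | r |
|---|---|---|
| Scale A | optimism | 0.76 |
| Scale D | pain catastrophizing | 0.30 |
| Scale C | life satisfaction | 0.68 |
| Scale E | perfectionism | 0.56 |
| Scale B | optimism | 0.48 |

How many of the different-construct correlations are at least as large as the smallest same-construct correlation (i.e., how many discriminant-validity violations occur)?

2

Convergent (same construct = optimism): Scale A, Scale B.
Smallest convergent = 0.48. Discriminant values: 0.30, 0.68, 0.56; count ≥ 0.48 → 2.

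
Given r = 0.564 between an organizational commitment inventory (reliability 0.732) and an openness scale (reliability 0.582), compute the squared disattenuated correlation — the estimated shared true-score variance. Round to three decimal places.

0.747

Disattenuated r = 0.564 / √(0.732 × 0.582) = 0.564 / 0.6527 = 0.8641.
Shared true-score variance = 0.8641² = 0.7467 ≈ 0.747.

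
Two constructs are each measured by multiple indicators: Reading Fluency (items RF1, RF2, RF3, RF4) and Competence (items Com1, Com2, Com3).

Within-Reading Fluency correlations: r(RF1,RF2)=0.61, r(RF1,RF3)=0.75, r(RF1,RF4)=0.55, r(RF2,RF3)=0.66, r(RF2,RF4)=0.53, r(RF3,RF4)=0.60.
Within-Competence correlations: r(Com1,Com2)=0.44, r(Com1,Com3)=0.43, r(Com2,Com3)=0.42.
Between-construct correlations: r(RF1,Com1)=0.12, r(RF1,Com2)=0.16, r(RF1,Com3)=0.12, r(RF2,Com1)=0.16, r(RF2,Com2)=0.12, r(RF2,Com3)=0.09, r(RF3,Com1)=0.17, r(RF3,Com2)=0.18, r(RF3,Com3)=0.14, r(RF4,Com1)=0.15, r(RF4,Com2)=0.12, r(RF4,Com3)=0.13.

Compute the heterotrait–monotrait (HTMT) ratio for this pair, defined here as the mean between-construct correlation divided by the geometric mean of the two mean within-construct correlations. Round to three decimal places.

Between-construct mean = 1.66/12 = 0.1383.
Mean within-RF = 3.70/6 = 0.6167; mean within-Com = 1.29/3 = 0.4300.
Geometric mean = √(0.6167 × 0.4300) = 0.5150.
HTMT = 0.1383 / 0.5150 = 0.269.

0.269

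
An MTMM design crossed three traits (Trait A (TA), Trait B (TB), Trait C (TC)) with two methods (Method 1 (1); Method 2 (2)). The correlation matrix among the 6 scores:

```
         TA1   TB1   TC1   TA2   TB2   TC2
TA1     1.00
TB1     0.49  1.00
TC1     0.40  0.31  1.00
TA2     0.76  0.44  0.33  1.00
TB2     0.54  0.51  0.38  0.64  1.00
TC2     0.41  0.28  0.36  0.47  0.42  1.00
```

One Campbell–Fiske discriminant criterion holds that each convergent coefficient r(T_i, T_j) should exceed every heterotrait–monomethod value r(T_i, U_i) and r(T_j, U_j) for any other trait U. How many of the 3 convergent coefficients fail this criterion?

Checking each validity diagonal entry against its comparison values:
TA (methods 1·2): 0.76 vs {0.49, 0.64, 0.40, 0.47} → pass.
TB (methods 1·2): 0.51 vs {0.49, 0.64, 0.31, 0.42} → fail.
TC (methods 1·2): 0.36 vs {0.40, 0.47, 0.31, 0.42} → fail.
2 of 3 fail.

2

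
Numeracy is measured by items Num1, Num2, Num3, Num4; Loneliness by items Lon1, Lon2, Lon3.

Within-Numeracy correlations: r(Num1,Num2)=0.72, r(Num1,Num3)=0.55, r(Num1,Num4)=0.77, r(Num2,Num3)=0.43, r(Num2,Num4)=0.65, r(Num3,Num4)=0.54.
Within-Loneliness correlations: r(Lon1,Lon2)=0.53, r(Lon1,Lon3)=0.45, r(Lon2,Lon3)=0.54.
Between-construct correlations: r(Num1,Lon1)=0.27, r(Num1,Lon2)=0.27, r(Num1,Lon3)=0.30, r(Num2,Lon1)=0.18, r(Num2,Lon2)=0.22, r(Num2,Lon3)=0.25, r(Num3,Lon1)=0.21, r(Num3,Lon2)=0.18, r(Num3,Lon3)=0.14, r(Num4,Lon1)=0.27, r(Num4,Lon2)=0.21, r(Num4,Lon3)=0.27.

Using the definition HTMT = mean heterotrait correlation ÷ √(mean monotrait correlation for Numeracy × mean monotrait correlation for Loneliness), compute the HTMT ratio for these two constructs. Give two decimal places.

Mean between = 2.77/12 = 0.2308.
Mean within-Num = 3.66/6 = 0.6100; mean within-Lon = 1.52/3 = 0.5067.
Geometric mean = √(0.6100 × 0.5067) = 0.5560.
HTMT = 0.2308 / 0.5560 = 0.42.

0.42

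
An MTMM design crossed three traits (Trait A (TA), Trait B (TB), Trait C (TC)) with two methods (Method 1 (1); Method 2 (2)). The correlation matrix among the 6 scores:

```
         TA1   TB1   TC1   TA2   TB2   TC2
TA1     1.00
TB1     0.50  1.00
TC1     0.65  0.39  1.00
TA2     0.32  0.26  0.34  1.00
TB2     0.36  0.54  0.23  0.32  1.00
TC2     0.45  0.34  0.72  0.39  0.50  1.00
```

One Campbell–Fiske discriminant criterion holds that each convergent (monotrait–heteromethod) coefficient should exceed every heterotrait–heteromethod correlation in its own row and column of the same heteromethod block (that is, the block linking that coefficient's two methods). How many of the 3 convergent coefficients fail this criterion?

1

Checking each validity diagonal entry against its comparison values:
TA (methods 1·2): 0.32 vs {0.36, 0.26, 0.45, 0.34} → fail.
TB (methods 1·2): 0.54 vs {0.26, 0.36, 0.34, 0.23} → pass.
TC (methods 1·2): 0.72 vs {0.34, 0.45, 0.23, 0.34} → pass.
1 of 3 fail.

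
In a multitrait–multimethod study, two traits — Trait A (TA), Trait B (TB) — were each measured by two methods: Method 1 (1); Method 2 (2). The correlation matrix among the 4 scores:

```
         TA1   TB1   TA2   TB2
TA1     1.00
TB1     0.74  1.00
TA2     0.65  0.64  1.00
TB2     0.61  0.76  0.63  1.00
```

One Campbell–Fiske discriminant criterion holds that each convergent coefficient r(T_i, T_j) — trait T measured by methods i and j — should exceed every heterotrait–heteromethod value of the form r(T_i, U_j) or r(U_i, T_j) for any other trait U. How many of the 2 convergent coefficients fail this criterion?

Checking each validity diagonal entry against its comparison values:
TA (methods 1·2): 0.65 vs {0.61, 0.64} → pass.
TB (methods 1·2): 0.76 vs {0.64, 0.61} → pass.
0 of 2 fail.

0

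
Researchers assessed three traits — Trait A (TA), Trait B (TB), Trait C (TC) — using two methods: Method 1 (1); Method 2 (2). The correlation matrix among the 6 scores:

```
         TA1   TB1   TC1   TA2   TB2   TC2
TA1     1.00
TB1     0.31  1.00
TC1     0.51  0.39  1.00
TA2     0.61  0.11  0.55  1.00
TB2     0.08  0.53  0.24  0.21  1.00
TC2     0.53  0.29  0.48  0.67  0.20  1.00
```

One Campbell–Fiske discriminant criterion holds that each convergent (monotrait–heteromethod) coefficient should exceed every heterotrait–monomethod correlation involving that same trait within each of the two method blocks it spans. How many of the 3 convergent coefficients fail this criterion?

Checking each validity diagonal entry against its comparison values:
TA (methods 1·2): 0.61 vs {0.31, 0.21, 0.51, 0.67} → fail.
TB (methods 1·2): 0.53 vs {0.31, 0.21, 0.39, 0.20} → pass.
TC (methods 1·2): 0.48 vs {0.51, 0.67, 0.39, 0.20} → fail.
2 of 3 fail.

2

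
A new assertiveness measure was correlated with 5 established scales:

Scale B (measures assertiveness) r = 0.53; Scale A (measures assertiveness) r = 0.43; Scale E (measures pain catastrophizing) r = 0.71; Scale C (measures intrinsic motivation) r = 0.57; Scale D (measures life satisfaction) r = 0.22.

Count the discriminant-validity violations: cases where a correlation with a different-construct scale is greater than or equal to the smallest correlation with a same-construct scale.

2

Convergent (same construct = assertiveness): Scale B, Scale A.
Smallest convergent = 0.43. Discriminant values: 0.71, 0.57, 0.22; count ≥ 0.43 → 2.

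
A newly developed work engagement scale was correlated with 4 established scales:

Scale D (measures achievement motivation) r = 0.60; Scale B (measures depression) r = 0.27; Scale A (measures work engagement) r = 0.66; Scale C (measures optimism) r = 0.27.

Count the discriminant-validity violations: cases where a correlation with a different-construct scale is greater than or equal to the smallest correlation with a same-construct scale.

0

Convergent (same construct = work engagement): Scale A.
Smallest convergent = 0.66. Discriminant values: 0.60, 0.27, 0.27; count ≥ 0.66 → 0.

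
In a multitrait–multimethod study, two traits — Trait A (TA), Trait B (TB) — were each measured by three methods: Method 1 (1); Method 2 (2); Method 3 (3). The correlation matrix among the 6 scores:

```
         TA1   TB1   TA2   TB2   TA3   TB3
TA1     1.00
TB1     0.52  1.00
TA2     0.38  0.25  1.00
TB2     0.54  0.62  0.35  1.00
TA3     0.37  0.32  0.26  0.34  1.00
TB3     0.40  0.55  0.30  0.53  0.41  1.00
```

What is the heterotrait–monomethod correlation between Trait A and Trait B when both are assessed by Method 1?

Different traits, same method: r(TA1, TB1) = 0.52.

0.52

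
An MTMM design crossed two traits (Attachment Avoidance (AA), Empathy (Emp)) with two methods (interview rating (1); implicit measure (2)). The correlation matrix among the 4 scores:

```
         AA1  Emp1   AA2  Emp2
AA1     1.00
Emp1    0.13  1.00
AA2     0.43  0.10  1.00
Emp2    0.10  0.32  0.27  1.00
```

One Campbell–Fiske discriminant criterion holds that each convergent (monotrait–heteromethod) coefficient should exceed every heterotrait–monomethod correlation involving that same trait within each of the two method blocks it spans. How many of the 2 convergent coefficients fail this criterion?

Convergent coefficients and their comparison sets:
AA (methods 1·2): 0.43 vs {0.13, 0.27} → pass.
Emp (methods 1·2): 0.32 vs {0.13, 0.27} → pass.
0 of 2 fail.

0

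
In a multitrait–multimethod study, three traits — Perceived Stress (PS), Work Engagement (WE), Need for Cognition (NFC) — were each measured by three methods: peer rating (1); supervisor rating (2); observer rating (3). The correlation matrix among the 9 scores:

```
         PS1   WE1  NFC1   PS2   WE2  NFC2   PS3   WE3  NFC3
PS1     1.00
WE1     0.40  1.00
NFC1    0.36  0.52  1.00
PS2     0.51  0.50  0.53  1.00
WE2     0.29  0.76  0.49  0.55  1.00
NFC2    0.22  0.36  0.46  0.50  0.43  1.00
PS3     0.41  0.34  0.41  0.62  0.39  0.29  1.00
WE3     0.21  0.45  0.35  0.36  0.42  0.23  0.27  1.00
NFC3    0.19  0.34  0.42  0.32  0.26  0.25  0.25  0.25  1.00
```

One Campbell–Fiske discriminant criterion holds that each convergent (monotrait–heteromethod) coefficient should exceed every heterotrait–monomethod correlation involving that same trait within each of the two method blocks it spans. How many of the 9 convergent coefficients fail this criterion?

Checking each validity diagonal entry against its comparison values:
PS (methods 1·2): 0.51 vs {0.40, 0.55, 0.36, 0.50} → fail.
PS (methods 1·3): 0.41 vs {0.40, 0.27, 0.36, 0.25} → pass.
PS (methods 2·3): 0.62 vs {0.55, 0.27, 0.50, 0.25} → pass.
WE (methods 1·2): 0.76 vs {0.40, 0.55, 0.52, 0.43} → pass.
WE (methods 1·3): 0.45 vs {0.40, 0.27, 0.52, 0.25} → fail.
WE (methods 2·3): 0.42 vs {0.55, 0.27, 0.43, 0.25} → fail.
NFC (methods 1·2): 0.46 vs {0.36, 0.50, 0.52, 0.43} → fail.
NFC (methods 1·3): 0.42 vs {0.36, 0.25, 0.52, 0.25} → fail.
NFC (methods 2·3): 0.25 vs {0.50, 0.25, 0.43, 0.25} → fail.
6 of 9 fail.

6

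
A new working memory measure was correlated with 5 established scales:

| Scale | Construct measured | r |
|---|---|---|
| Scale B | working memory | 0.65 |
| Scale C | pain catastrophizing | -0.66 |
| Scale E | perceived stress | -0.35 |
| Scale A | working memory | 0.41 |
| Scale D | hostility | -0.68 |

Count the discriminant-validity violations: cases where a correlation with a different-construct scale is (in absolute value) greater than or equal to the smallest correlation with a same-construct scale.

Convergent (same construct = working memory): Scale B, Scale A.
Smallest convergent = 0.41. Discriminant |r|: 0.66, 0.35, 0.68; count ≥ 0.41 → 2.

2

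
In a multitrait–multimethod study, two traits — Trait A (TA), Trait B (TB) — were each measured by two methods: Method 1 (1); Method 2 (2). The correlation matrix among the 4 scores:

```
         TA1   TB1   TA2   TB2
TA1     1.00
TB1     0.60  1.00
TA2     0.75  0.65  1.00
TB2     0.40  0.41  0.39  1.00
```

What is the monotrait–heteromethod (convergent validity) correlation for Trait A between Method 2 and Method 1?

0.75

Same trait (TA), different methods: r(TA2, TA1) = 0.75.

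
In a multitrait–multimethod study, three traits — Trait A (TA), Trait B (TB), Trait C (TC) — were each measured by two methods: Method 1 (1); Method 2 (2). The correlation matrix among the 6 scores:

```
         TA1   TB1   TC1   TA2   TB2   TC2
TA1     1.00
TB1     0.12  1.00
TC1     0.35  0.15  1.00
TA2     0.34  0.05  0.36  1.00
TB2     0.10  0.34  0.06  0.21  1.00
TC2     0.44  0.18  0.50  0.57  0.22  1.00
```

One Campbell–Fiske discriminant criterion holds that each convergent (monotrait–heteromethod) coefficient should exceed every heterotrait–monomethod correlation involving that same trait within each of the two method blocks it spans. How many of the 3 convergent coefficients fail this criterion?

Each convergent coefficient versus the relevant comparison correlations:
TA (methods 1·2): 0.34 vs {0.12, 0.21, 0.35, 0.57} → fail.
TB (methods 1·2): 0.34 vs {0.12, 0.21, 0.15, 0.22} → pass.
TC (methods 1·2): 0.50 vs {0.35, 0.57, 0.15, 0.22} → fail.
2 of 3 fail.

2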